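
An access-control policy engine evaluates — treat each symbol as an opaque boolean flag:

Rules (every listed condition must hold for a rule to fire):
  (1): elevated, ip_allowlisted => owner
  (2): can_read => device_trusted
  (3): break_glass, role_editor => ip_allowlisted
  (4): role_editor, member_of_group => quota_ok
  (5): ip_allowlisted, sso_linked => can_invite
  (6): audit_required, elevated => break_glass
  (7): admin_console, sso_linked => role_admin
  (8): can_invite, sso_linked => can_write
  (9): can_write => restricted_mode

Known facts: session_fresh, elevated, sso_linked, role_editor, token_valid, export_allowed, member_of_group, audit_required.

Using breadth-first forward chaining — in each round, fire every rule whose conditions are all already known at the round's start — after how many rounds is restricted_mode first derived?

5

Round 1 — (4), (6), derive quota_ok, break_glass.
Round 2 — (3), derive ip_allowlisted.
Round 3 — (1), (5), derive owner, can_invite.
Round 4 — (8), derive can_write.
Round 5 — (9), derive restricted_mode.
restricted_mode first appears in round 5.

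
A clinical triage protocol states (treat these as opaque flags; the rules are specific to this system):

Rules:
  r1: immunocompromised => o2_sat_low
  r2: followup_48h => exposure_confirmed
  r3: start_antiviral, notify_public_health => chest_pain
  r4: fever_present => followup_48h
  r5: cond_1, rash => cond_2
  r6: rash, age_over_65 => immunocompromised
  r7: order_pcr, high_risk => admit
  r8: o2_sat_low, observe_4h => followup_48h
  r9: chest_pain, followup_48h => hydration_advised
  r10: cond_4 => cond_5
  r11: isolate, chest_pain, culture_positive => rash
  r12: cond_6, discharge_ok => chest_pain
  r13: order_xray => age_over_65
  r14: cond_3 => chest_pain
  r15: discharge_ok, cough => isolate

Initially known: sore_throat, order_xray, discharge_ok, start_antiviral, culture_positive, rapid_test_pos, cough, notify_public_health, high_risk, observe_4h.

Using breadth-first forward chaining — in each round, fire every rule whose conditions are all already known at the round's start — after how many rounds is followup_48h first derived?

5

Round 1: r3 [start_antiviral, notify_public_health => chest_pain]; r13 [order_xray => age_over_65]; r15 [discharge_ok, cough => isolate]. Adds chest_pain, age_over_65, isolate.
Round 2: r11 [isolate, chest_pain, culture_positive => rash]. Adds rash.
Round 3: r6 [rash, age_over_65 => immunocompromised]. Adds immunocompromised.
Round 4: r1 [immunocompromised => o2_sat_low]. Adds o2_sat_low.
Round 5: r8 [o2_sat_low, observe_4h => followup_48h]. Adds followup_48h.
followup_48h first appears in round 5.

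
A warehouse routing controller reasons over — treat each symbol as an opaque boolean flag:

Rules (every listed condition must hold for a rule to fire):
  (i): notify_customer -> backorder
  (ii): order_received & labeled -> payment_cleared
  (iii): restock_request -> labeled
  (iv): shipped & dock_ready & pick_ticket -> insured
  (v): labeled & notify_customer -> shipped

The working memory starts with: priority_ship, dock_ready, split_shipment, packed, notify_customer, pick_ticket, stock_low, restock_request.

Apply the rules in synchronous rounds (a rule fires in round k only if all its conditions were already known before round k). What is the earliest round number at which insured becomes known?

Round 1: (i) [notify_customer -> backorder]; (iii) [restock_request -> labeled]. New: backorder, labeled.
Round 2: (v) [labeled & notify_customer -> shipped]. New: shipped.
Round 3: (iv) [shipped & dock_ready & pick_ticket -> insured]. New: insured.
insured first appears in round 3.

3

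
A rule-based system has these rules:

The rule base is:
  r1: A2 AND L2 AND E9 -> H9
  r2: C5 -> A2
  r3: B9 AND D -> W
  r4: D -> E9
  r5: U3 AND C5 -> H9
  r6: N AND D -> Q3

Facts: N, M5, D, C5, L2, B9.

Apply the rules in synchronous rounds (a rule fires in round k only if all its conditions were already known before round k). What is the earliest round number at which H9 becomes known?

2

Round 1: r2 [C5 -> A2]; r3 [B9 AND D -> W]; r4 [D -> E9]; r6 [N AND D -> Q3]. New: A2, W, E9, Q3.
Round 2: r1 [A2 AND L2 AND E9 -> H9]. New: H9.
H9 first appears in round 2.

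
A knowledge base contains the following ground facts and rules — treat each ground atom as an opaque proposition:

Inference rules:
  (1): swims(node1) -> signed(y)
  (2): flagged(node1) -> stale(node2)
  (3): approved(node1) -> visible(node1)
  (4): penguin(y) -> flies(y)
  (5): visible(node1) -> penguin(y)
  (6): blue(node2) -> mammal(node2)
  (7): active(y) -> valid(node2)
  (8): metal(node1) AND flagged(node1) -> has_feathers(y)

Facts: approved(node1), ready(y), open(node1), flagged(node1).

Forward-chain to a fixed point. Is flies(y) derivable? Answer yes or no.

yes

[1] (2) [flagged(node1) -> stale(node2)]; (3) [approved(node1) -> visible(node1)]. ⇒ new: stale(node2), visible(node1).
[2] (5) [visible(node1) -> penguin(y)]. ⇒ new: penguin(y).
[3] (4) [penguin(y) -> flies(y)]. ⇒ new: flies(y).
flies(y) appears in round 3, so it is derivable.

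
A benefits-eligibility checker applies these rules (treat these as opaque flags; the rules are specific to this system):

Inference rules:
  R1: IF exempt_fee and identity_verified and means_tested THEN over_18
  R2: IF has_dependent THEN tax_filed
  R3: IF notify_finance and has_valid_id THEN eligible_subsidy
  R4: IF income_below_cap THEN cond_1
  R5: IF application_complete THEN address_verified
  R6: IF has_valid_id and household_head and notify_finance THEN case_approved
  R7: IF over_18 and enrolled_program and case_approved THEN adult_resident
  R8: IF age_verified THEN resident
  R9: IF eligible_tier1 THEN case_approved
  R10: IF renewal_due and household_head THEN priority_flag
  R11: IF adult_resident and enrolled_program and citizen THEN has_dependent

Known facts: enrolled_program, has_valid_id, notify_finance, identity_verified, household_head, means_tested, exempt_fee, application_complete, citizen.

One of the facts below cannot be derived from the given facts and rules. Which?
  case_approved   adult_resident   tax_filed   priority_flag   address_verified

priority_flag

Round 1 fires R1, R3, R5, R6, giving over_18, eligible_subsidy, address_verified, case_approved.
Round 2 fires R7, giving adult_resident.
Round 3 fires R11, giving has_dependent.
Round 4 fires R2, giving tax_filed.
Derived: address_verified (round 1), case_approved (round 1), tax_filed (round 4), adult_resident (round 2). priority_flag never appears in any round.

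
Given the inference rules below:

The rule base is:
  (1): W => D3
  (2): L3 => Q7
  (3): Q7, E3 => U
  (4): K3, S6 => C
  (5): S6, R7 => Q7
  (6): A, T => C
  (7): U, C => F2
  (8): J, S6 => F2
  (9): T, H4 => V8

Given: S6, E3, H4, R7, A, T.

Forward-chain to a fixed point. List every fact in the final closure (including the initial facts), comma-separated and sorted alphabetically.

Round 1: (5) [S6, R7 => Q7]; (6) [A, T => C]; (9) [T, H4 => V8]. Adds Q7, C, V8.
Round 2: (3) [Q7, E3 => U]. Adds U.
Round 3: (7) [U, C => F2]. Adds F2.

A, C, E3, F2, H4, Q7, R7, S6, T, U, V8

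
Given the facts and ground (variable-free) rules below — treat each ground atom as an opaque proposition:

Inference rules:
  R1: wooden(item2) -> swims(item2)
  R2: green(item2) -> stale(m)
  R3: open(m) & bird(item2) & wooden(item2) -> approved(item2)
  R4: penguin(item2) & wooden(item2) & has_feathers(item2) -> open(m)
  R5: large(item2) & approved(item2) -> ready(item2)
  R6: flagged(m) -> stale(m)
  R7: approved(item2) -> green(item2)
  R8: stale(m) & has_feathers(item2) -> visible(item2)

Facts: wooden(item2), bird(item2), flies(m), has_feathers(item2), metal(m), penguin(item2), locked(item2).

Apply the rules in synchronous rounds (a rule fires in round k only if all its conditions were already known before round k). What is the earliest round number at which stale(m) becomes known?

4

Round 1 — R1, R4, derive swims(item2), open(m).
Round 2 — R3, derive approved(item2).
Round 3 — R7, derive green(item2).
Round 4 — R2, derive stale(m).
stale(m) first appears in round 4.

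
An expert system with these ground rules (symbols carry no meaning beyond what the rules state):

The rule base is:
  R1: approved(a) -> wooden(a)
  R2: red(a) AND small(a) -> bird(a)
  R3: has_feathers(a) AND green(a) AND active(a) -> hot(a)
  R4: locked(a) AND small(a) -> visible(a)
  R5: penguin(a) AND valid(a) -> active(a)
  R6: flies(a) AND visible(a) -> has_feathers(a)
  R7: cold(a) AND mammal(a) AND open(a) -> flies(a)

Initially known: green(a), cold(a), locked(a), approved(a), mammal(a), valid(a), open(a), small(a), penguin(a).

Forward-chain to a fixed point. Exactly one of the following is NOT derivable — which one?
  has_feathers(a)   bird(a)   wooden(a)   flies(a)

bird(a)

Round 1 fires R1, R4, R5, R7, giving wooden(a), visible(a), active(a), flies(a).
Round 2 fires R6, giving has_feathers(a).
Round 3 fires R3, giving hot(a).
Derived: flies(a) (round 1), has_feathers(a) (round 2), wooden(a) (round 1). bird(a) never appears in any round.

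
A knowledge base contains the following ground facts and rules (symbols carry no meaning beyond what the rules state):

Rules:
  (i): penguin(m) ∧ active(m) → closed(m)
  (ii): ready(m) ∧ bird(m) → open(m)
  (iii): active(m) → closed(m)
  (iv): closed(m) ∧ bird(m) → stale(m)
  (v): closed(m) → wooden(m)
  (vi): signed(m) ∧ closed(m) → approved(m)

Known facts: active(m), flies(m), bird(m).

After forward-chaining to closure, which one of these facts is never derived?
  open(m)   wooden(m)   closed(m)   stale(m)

[1] (iii) [active(m) → closed(m)]. ⇒ new: closed(m).
[2] (iv) [closed(m) ∧ bird(m) → stale(m)]; (v) [closed(m) → wooden(m)]. ⇒ new: stale(m), wooden(m).
Derived: closed(m) (round 1), stale(m) (round 2), wooden(m) (round 2). open(m) never appears in any round.

open(m)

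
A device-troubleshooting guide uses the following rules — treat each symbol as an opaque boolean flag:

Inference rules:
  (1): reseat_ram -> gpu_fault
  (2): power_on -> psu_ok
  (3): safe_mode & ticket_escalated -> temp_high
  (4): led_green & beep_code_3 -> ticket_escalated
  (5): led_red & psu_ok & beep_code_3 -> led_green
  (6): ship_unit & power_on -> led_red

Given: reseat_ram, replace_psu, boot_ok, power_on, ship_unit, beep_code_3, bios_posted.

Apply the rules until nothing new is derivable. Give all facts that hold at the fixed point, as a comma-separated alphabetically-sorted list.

Round 1: (1) [reseat_ram -> gpu_fault]; (2) [power_on -> psu_ok]; (6) [ship_unit & power_on -> led_red]. Adds gpu_fault, psu_ok, led_red.
Round 2: (5) [led_red & psu_ok & beep_code_3 -> led_green]. Adds led_green.
Round 3: (4) [led_green & beep_code_3 -> ticket_escalated]. Adds ticket_escalated.

beep_code_3, bios_posted, boot_ok, gpu_fault, led_green, led_red, power_on, psu_ok, replace_psu, reseat_ram, ship_unit, ticket_escalated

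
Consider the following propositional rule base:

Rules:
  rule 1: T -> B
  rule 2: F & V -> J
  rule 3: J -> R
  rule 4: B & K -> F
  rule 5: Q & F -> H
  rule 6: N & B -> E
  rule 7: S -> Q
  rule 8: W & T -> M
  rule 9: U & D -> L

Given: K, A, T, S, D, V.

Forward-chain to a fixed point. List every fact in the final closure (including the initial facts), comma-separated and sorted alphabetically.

A, B, D, F, H, J, K, Q, R, S, T, V

[1] rule 1 [T -> B]; rule 7 [S -> Q]. ⇒ new: B, Q.
[2] rule 4 [B & K -> F]. ⇒ new: F.
[3] rule 2 [F & V -> J]; rule 5 [Q & F -> H]. ⇒ new: J, H.
[4] rule 3 [J -> R]. ⇒ new: R.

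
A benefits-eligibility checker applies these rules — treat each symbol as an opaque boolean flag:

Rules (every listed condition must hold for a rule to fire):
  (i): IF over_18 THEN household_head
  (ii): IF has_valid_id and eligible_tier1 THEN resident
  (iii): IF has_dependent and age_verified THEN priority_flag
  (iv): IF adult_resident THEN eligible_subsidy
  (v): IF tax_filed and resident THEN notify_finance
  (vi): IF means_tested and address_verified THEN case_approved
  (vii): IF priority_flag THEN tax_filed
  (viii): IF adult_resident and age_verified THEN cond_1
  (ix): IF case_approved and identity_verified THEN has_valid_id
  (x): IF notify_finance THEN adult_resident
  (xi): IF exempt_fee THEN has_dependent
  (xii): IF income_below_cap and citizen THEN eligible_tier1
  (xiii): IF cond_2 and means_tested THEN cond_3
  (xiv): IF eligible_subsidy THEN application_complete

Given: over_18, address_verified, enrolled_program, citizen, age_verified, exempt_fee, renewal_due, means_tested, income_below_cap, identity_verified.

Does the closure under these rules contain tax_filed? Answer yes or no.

Round 1 — (i), (vi), (xi), (xii), derive household_head, case_approved, has_dependent, eligible_tier1.
Round 2 — (iii), (ix), derive priority_flag, has_valid_id.
Round 3 — (ii), (vii), derive resident, tax_filed.
Round 4 — (v), derive notify_finance.
Round 5 — (x), derive adult_resident.
Round 6 — (iv), (viii), derive eligible_subsidy, cond_1.
Round 7 — (xiv), derive application_complete.
tax_filed appears in round 3, so it is derivable.

yes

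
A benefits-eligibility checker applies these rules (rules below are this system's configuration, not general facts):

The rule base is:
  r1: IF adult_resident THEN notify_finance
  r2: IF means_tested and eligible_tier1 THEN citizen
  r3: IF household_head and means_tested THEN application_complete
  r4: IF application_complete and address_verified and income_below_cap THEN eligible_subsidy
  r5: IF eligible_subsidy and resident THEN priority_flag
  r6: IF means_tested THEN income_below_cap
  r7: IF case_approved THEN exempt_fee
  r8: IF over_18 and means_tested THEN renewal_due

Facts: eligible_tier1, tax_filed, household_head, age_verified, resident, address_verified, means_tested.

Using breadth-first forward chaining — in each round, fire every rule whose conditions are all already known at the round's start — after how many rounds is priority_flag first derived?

Round 1 — r2, r3, r6, derive citizen, application_complete, income_below_cap.
Round 2 — r4, derive eligible_subsidy.
Round 3 — r5, derive priority_flag.
priority_flag first appears in round 3.

3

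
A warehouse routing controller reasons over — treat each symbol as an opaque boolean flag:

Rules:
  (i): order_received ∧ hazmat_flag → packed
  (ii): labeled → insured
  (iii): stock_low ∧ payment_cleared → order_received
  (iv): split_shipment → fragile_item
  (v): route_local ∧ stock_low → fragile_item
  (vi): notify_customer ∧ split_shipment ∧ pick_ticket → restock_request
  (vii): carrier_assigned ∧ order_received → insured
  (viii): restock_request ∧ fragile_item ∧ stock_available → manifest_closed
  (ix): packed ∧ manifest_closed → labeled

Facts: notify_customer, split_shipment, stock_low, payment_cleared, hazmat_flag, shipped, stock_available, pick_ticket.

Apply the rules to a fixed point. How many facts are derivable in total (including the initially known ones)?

Round 1 fires (iii), (iv), (vi), giving order_received, fragile_item, restock_request.
Round 2 fires (i), (viii), giving packed, manifest_closed.
Round 3 fires (ix), giving labeled.
Round 4 fires (ii), giving insured.
Closure: {fragile_item, hazmat_flag, insured, labeled, manifest_closed, notify_customer, order_received, packed, payment_cleared, pick_ticket, restock_request, shipped, split_shipment, stock_available, stock_low} — 15 facts.

15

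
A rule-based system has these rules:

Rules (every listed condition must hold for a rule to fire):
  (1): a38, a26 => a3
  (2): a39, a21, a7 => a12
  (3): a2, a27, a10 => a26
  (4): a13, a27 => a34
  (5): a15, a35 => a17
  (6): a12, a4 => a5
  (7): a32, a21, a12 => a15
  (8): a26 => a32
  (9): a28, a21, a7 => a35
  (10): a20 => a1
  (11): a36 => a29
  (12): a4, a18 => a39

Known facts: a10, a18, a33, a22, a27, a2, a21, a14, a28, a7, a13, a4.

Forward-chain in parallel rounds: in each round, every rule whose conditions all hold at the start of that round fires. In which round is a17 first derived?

[1] (3) [a2, a27, a10 => a26]; (4) [a13, a27 => a34]; (9) [a28, a21, a7 => a35]; (12) [a4, a18 => a39]. ⇒ new: a26, a34, a35, a39.
[2] (2) [a39, a21, a7 => a12]; (8) [a26 => a32]. ⇒ new: a12, a32.
[3] (6) [a12, a4 => a5]; (7) [a32, a21, a12 => a15]. ⇒ new: a5, a15.
[4] (5) [a15, a35 => a17]. ⇒ new: a17.
a17 first appears in round 4.

4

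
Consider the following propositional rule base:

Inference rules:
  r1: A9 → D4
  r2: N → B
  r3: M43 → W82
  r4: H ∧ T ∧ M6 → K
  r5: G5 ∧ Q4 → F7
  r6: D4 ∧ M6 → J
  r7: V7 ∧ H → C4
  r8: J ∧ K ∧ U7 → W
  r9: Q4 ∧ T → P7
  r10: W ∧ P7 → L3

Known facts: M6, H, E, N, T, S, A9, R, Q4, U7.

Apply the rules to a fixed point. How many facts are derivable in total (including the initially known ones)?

[1] r1 [A9 → D4]; r2 [N → B]; r4 [H ∧ T ∧ M6 → K]; r9 [Q4 ∧ T → P7]. ⇒ new: D4, B, K, P7.
[2] r6 [D4 ∧ M6 → J]. ⇒ new: J.
[3] r8 [J ∧ K ∧ U7 → W]. ⇒ new: W.
[4] r10 [W ∧ P7 → L3]. ⇒ new: L3.
Closure: {A9, B, D4, E, H, J, K, L3, M6, N, P7, Q4, R, S, T, U7, W} — 17 facts.

17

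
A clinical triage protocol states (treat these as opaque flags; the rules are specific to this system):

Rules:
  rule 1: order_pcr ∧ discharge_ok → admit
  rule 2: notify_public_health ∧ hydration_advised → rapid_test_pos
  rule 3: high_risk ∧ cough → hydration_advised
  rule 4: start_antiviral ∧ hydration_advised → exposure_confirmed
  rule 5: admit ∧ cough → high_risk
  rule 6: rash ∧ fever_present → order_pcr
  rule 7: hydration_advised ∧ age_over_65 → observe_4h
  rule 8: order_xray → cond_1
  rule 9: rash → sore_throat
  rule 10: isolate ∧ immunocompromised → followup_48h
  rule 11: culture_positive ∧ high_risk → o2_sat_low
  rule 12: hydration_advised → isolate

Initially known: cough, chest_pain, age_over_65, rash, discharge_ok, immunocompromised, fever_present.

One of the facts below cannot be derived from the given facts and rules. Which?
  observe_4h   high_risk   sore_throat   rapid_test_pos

Round 1: rule 6 [rash ∧ fever_present → order_pcr]; rule 9 [rash → sore_throat]. Adds order_pcr, sore_throat.
Round 2: rule 1 [order_pcr ∧ discharge_ok → admit]. Adds admit.
Round 3: rule 5 [admit ∧ cough → high_risk]. Adds high_risk.
Round 4: rule 3 [high_risk ∧ cough → hydration_advised]. Adds hydration_advised.
Round 5: rule 7 [hydration_advised ∧ age_over_65 → observe_4h]; rule 12 [hydration_advised → isolate]. Adds observe_4h, isolate.
Round 6: rule 10 [isolate ∧ immunocompromised → followup_48h]. Adds followup_48h.
Derived: observe_4h (round 5), sore_throat (round 1), high_risk (round 3). rapid_test_pos never appears in any round.

rapid_test_pos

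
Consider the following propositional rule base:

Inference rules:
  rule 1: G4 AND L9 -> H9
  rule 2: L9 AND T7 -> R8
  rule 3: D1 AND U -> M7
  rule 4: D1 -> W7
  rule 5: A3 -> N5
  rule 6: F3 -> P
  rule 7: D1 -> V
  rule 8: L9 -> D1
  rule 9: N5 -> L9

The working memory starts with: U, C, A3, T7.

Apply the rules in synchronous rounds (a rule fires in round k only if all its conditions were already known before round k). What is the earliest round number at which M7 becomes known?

Round 1: rule 5 [A3 -> N5]. New: N5.
Round 2: rule 9 [N5 -> L9]. New: L9.
Round 3: rule 2 [L9 AND T7 -> R8]; rule 8 [L9 -> D1]. New: R8, D1.
Round 4: rule 3 [D1 AND U -> M7]; rule 4 [D1 -> W7]; rule 7 [D1 -> V]. New: M7, W7, V.
M7 first appears in round 4.

4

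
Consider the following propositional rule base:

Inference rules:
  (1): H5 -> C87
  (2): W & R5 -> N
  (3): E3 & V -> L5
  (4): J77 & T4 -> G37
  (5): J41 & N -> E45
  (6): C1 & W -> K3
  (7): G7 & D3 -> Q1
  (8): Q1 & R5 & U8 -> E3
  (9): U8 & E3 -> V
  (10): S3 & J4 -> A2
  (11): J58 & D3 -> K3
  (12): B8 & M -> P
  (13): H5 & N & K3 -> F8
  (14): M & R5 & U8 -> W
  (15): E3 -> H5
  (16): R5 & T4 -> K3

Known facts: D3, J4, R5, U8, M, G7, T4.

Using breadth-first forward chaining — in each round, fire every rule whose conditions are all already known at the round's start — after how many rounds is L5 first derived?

4

Round 1: (7) [G7 & D3 -> Q1]; (14) [M & R5 & U8 -> W]; (16) [R5 & T4 -> K3]. Adds Q1, W, K3.
Round 2: (2) [W & R5 -> N]; (8) [Q1 & R5 & U8 -> E3]. Adds N, E3.
Round 3: (9) [U8 & E3 -> V]; (15) [E3 -> H5]. Adds V, H5.
Round 4: (1) [H5 -> C87]; (3) [E3 & V -> L5]; (13) [H5 & N & K3 -> F8]. Adds C87, L5, F8.
L5 first appears in round 4.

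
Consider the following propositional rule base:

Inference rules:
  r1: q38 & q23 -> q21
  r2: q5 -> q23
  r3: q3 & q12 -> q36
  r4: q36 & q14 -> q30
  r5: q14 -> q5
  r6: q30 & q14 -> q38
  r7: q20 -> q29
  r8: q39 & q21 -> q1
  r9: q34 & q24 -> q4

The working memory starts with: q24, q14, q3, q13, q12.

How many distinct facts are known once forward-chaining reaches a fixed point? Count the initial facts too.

11

Round 1 fires r3, r5, giving q36, q5.
Round 2 fires r2, r4, giving q23, q30.
Round 3 fires r6, giving q38.
Round 4 fires r1, giving q21.
Closure: {q12, q13, q14, q21, q23, q24, q3, q30, q36, q38, q5} — 11 facts.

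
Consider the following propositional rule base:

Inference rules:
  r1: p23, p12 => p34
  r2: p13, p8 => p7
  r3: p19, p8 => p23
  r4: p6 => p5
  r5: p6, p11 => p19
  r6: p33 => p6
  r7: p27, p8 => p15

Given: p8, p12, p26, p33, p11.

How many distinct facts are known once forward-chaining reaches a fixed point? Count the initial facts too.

10

Round 1 fires r6, giving p6.
Round 2 fires r4, r5, giving p5, p19.
Round 3 fires r3, giving p23.
Round 4 fires r1, giving p34.
Closure: {p11, p12, p19, p23, p26, p33, p34, p5, p6, p8} — 10 facts.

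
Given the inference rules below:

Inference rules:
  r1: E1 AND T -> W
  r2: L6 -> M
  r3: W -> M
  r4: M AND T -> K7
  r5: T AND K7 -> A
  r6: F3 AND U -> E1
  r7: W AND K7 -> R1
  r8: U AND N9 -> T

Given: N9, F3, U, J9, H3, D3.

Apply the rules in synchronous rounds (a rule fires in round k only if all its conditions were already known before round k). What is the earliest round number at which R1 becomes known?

5

Round 1: r6 [F3 AND U -> E1]; r8 [U AND N9 -> T]. New: E1, T.
Round 2: r1 [E1 AND T -> W]. New: W.
Round 3: r3 [W -> M]. New: M.
Round 4: r4 [M AND T -> K7]. New: K7.
Round 5: r5 [T AND K7 -> A]; r7 [W AND K7 -> R1]. New: A, R1.
R1 first appears in round 5.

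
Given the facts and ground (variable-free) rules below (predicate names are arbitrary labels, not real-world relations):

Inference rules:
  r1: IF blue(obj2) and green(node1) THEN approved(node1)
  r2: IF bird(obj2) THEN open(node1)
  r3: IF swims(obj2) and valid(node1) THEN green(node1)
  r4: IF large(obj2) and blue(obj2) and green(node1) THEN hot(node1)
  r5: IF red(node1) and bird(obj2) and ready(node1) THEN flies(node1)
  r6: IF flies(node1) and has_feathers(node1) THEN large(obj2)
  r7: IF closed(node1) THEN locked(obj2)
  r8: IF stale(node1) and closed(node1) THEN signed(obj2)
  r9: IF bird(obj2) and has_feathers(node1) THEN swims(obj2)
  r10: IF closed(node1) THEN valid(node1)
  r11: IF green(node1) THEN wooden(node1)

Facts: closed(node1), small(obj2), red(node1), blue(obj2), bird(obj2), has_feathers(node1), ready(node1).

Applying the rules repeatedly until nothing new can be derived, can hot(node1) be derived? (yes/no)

yes

Round 1: r2 [IF bird(obj2) THEN open(node1)]; r5 [IF red(node1) and bird(obj2) and ready(node1) THEN flies(node1)]; r7 [IF closed(node1) THEN locked(obj2)]; r9 [IF bird(obj2) and has_feathers(node1) THEN swims(obj2)]; r10 [IF closed(node1) THEN valid(node1)]. New: open(node1), flies(node1), locked(obj2), swims(obj2), valid(node1).
Round 2: r3 [IF swims(obj2) and valid(node1) THEN green(node1)]; r6 [IF flies(node1) and has_feathers(node1) THEN large(obj2)]. New: green(node1), large(obj2).
Round 3: r1 [IF blue(obj2) and green(node1) THEN approved(node1)]; r4 [IF large(obj2) and blue(obj2) and green(node1) THEN hot(node1)]; r11 [IF green(node1) THEN wooden(node1)]. New: approved(node1), hot(node1), wooden(node1).
hot(node1) appears in round 3, so it is derivable.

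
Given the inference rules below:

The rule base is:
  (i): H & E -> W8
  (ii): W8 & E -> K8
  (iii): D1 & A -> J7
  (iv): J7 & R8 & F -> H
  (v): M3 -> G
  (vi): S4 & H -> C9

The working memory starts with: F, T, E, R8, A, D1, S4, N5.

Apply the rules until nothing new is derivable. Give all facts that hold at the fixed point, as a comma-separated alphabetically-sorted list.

Round 1: (iii) [D1 & A -> J7]. New: J7.
Round 2: (iv) [J7 & R8 & F -> H]. New: H.
Round 3: (i) [H & E -> W8]; (vi) [S4 & H -> C9]. New: W8, C9.
Round 4: (ii) [W8 & E -> K8]. New: K8.

A, C9, D1, E, F, H, J7, K8, N5, R8, S4, T, W8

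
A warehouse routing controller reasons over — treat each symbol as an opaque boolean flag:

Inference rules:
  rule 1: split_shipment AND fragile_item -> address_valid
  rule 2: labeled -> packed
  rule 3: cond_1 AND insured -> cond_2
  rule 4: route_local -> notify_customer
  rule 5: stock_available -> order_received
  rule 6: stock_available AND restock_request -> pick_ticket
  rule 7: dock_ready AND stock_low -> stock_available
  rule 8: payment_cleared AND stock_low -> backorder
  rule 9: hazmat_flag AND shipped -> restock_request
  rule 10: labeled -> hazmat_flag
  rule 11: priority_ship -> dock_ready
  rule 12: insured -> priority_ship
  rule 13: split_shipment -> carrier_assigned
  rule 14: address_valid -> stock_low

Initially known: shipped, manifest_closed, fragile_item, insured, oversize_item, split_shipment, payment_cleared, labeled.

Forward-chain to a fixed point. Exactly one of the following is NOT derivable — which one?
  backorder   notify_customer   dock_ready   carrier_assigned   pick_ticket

notify_customer

[1] rule 1 [split_shipment AND fragile_item -> address_valid]; rule 2 [labeled -> packed]; rule 10 [labeled -> hazmat_flag]; rule 12 [insured -> priority_ship]; rule 13 [split_shipment -> carrier_assigned]. ⇒ new: address_valid, packed, hazmat_flag, priority_ship, carrier_assigned.
[2] rule 9 [hazmat_flag AND shipped -> restock_request]; rule 11 [priority_ship -> dock_ready]; rule 14 [address_valid -> stock_low]. ⇒ new: restock_request, dock_ready, stock_low.
[3] rule 7 [dock_ready AND stock_low -> stock_available]; rule 8 [payment_cleared AND stock_low -> backorder]. ⇒ new: stock_available, backorder.
[4] rule 5 [stock_available -> order_received]; rule 6 [stock_available AND restock_request -> pick_ticket]. ⇒ new: order_received, pick_ticket.
Derived: carrier_assigned (round 1), dock_ready (round 2), pick_ticket (round 4), backorder (round 3). notify_customer never appears in any round.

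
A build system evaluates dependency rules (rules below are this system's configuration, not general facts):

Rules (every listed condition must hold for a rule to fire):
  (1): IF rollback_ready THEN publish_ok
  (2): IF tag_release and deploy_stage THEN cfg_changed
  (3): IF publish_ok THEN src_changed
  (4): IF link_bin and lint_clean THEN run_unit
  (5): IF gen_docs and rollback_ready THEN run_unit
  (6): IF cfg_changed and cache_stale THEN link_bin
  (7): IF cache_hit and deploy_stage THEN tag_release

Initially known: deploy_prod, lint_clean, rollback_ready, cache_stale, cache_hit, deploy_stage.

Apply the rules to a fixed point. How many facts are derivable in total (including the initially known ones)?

12

[1] (1) [IF rollback_ready THEN publish_ok]; (7) [IF cache_hit and deploy_stage THEN tag_release]. ⇒ new: publish_ok, tag_release.
[2] (2) [IF tag_release and deploy_stage THEN cfg_changed]; (3) [IF publish_ok THEN src_changed]. ⇒ new: cfg_changed, src_changed.
[3] (6) [IF cfg_changed and cache_stale THEN link_bin]. ⇒ new: link_bin.
[4] (4) [IF link_bin and lint_clean THEN run_unit]. ⇒ new: run_unit.
Closure: {cache_hit, cache_stale, cfg_changed, deploy_prod, deploy_stage, link_bin, lint_clean, publish_ok, rollback_ready, run_unit, src_changed, tag_release} — 12 facts.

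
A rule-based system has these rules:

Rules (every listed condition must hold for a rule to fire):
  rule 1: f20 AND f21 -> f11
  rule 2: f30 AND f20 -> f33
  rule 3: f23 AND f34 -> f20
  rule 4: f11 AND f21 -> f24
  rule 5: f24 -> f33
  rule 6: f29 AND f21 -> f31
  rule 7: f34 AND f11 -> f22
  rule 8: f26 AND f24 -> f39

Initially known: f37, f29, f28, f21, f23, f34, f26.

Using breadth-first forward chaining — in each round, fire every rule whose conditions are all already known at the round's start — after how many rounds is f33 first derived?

4

Round 1 — rule 3, rule 6, derive f20, f31.
Round 2 — rule 1, derive f11.
Round 3 — rule 4, rule 7, derive f24, f22.
Round 4 — rule 5, rule 8, derive f33, f39.
f33 first appears in round 4.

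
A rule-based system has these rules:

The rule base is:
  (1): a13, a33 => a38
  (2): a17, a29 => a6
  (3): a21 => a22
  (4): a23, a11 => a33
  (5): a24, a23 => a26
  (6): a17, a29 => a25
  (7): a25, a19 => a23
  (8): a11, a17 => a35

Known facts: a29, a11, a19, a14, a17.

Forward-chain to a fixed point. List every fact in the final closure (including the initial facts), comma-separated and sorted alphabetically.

Round 1: (2) [a17, a29 => a6]; (6) [a17, a29 => a25]; (8) [a11, a17 => a35]. Adds a6, a25, a35.
Round 2: (7) [a25, a19 => a23]. Adds a23.
Round 3: (4) [a23, a11 => a33]. Adds a33.

a11, a14, a17, a19, a23, a25, a29, a33, a35, a6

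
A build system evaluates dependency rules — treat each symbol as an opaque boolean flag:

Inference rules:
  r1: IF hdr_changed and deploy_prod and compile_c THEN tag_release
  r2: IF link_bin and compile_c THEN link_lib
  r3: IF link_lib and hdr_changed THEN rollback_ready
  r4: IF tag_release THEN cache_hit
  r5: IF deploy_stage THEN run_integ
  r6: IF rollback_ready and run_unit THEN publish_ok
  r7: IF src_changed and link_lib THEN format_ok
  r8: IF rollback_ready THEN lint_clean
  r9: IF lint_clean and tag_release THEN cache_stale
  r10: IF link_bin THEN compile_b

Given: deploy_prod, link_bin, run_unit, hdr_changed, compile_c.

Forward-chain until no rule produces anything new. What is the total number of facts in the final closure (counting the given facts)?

13

Round 1: r1 [IF hdr_changed and deploy_prod and compile_c THEN tag_release]; r2 [IF link_bin and compile_c THEN link_lib]; r10 [IF link_bin THEN compile_b]. Adds tag_release, link_lib, compile_b.
Round 2: r3 [IF link_lib and hdr_changed THEN rollback_ready]; r4 [IF tag_release THEN cache_hit]. Adds rollback_ready, cache_hit.
Round 3: r6 [IF rollback_ready and run_unit THEN publish_ok]; r8 [IF rollback_ready THEN lint_clean]. Adds publish_ok, lint_clean.
Round 4: r9 [IF lint_clean and tag_release THEN cache_stale]. Adds cache_stale.
Closure: {cache_hit, cache_stale, compile_b, compile_c, deploy_prod, hdr_changed, link_bin, link_lib, lint_clean, publish_ok, rollback_ready, run_unit, tag_release} — 13 facts.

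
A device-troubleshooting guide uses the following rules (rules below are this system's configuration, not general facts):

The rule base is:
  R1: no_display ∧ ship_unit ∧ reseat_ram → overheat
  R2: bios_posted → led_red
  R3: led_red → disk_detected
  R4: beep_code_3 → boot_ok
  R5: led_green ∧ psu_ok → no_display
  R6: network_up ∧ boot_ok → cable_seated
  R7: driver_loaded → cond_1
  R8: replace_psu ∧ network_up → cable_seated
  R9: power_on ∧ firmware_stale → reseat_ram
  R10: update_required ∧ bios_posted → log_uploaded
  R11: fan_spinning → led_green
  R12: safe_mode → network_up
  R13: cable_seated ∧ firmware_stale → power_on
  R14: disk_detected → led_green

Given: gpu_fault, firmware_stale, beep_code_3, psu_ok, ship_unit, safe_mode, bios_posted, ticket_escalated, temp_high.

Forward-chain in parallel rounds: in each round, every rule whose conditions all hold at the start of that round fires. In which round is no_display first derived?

[1] R2 [bios_posted → led_red]; R4 [beep_code_3 → boot_ok]; R12 [safe_mode → network_up]. ⇒ new: led_red, boot_ok, network_up.
[2] R3 [led_red → disk_detected]; R6 [network_up ∧ boot_ok → cable_seated]. ⇒ new: disk_detected, cable_seated.
[3] R13 [cable_seated ∧ firmware_stale → power_on]; R14 [disk_detected → led_green]. ⇒ new: power_on, led_green.
[4] R5 [led_green ∧ psu_ok → no_display]; R9 [power_on ∧ firmware_stale → reseat_ram]. ⇒ new: no_display, reseat_ram.
no_display first appears in round 4.

4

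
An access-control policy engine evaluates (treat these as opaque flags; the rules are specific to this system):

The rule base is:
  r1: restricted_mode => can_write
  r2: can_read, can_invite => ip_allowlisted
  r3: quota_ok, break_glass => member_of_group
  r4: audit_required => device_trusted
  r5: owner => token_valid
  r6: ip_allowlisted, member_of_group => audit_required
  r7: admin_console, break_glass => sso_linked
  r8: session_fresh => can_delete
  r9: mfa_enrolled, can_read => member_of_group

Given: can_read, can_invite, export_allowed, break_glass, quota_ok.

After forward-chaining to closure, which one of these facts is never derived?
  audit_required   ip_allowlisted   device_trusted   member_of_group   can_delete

Round 1: r2 [can_read, can_invite => ip_allowlisted]; r3 [quota_ok, break_glass => member_of_group]. Adds ip_allowlisted, member_of_group.
Round 2: r6 [ip_allowlisted, member_of_group => audit_required]. Adds audit_required.
Round 3: r4 [audit_required => device_trusted]. Adds device_trusted.
Derived: audit_required (round 2), device_trusted (round 3), ip_allowlisted (round 1), member_of_group (round 1). can_delete never appears in any round.

can_delete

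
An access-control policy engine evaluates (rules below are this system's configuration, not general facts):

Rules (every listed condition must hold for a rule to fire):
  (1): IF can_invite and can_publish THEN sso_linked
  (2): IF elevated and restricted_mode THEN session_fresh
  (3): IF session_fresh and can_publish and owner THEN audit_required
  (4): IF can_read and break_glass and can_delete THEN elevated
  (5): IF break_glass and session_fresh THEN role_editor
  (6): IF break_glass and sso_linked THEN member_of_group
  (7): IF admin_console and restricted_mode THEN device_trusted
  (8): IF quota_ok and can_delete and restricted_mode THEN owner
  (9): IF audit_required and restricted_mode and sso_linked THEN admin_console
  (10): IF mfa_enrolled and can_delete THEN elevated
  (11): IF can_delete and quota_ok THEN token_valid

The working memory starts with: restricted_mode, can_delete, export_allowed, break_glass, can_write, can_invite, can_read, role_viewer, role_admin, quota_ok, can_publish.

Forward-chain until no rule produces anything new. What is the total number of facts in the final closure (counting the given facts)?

Round 1: (1) [IF can_invite and can_publish THEN sso_linked]; (4) [IF can_read and break_glass and can_delete THEN elevated]; (8) [IF quota_ok and can_delete and restricted_mode THEN owner]; (11) [IF can_delete and quota_ok THEN token_valid]. New: sso_linked, elevated, owner, token_valid.
Round 2: (2) [IF elevated and restricted_mode THEN session_fresh]; (6) [IF break_glass and sso_linked THEN member_of_group]. New: session_fresh, member_of_group.
Round 3: (3) [IF session_fresh and can_publish and owner THEN audit_required]; (5) [IF break_glass and session_fresh THEN role_editor]. New: audit_required, role_editor.
Round 4: (9) [IF audit_required and restricted_mode and sso_linked THEN admin_console]. New: admin_console.
Round 5: (7) [IF admin_console and restricted_mode THEN device_trusted]. New: device_trusted.
Closure: {admin_console, audit_required, break_glass, can_delete, can_invite, can_publish, can_read, can_write, device_trusted, elevated, export_allowed, member_of_group, owner, quota_ok, restricted_mode, role_admin, role_editor, role_viewer, session_fresh, sso_linked, token_valid} — 21 facts.

21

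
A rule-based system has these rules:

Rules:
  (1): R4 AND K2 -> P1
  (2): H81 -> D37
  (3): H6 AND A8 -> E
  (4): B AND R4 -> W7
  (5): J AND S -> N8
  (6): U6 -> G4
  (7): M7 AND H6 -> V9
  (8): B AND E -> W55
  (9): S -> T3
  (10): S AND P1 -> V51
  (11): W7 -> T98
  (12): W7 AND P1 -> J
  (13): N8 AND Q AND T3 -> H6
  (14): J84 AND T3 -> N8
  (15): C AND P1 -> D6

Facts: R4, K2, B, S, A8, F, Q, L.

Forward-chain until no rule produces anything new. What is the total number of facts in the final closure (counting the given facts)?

Round 1: (1) [R4 AND K2 -> P1]; (4) [B AND R4 -> W7]; (9) [S -> T3]. Adds P1, W7, T3.
Round 2: (10) [S AND P1 -> V51]; (11) [W7 -> T98]; (12) [W7 AND P1 -> J]. Adds V51, T98, J.
Round 3: (5) [J AND S -> N8]. Adds N8.
Round 4: (13) [N8 AND Q AND T3 -> H6]. Adds H6.
Round 5: (3) [H6 AND A8 -> E]. Adds E.
Round 6: (8) [B AND E -> W55]. Adds W55.
Closure: {A8, B, E, F, H6, J, K2, L, N8, P1, Q, R4, S, T3, T98, V51, W55, W7} — 18 facts.

18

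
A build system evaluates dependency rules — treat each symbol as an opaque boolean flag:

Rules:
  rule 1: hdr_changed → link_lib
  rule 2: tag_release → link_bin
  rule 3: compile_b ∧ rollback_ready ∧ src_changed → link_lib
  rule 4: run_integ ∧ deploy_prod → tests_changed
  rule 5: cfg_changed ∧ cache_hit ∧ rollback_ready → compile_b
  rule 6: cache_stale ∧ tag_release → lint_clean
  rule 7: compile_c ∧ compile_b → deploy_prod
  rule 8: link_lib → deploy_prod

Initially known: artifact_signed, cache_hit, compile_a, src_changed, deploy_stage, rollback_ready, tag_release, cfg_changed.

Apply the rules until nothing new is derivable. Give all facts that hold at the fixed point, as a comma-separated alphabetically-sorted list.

Round 1 — rule 2, rule 5, derive link_bin, compile_b.
Round 2 — rule 3, derive link_lib.
Round 3 — rule 8, derive deploy_prod.

artifact_signed, cache_hit, cfg_changed, compile_a, compile_b, deploy_prod, deploy_stage, link_bin, link_lib, rollback_ready, src_changed, tag_release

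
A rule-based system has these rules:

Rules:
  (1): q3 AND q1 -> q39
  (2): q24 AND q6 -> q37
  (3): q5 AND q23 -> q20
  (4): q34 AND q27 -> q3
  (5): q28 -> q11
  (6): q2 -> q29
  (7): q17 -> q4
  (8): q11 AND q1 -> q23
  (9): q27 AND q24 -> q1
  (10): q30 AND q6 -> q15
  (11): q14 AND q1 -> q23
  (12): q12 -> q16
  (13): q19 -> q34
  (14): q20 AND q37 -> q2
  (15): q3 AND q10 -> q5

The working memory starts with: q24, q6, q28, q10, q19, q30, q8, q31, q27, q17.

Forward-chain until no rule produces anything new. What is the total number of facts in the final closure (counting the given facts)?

Round 1 — (2), (5), (7), (9), (10), (13), derive q37, q11, q4, q1, q15, q34.
Round 2 — (4), (8), derive q3, q23.
Round 3 — (1), (15), derive q39, q5.
Round 4 — (3), derive q20.
Round 5 — (14), derive q2.
Round 6 — (6), derive q29.
Closure: {q1, q10, q11, q15, q17, q19, q2, q20, q23, q24, q27, q28, q29, q3, q30, q31, q34, q37, q39, q4, q5, q6, q8} — 23 facts.

23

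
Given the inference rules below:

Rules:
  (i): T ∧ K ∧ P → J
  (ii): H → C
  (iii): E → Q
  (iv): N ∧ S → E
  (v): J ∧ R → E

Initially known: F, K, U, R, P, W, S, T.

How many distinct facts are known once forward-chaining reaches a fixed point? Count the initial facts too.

Round 1: (i) [T ∧ K ∧ P → J]. New: J.
Round 2: (v) [J ∧ R → E]. New: E.
Round 3: (iii) [E → Q]. New: Q.
Closure: {E, F, J, K, P, Q, R, S, T, U, W} — 11 facts.

11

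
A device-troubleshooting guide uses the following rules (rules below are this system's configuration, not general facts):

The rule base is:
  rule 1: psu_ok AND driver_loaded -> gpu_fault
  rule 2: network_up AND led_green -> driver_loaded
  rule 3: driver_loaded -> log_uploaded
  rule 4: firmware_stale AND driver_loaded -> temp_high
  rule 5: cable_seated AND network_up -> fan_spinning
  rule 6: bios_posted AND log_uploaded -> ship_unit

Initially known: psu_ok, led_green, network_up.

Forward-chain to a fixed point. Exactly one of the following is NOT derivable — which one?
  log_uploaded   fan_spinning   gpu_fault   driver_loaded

Round 1 fires rule 2, giving driver_loaded.
Round 2 fires rule 1, rule 3, giving gpu_fault, log_uploaded.
Derived: gpu_fault (round 2), log_uploaded (round 2), driver_loaded (round 1). fan_spinning never appears in any round.

fan_spinning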